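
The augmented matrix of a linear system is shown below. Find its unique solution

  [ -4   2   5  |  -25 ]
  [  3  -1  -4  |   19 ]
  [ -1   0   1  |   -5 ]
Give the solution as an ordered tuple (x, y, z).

Multiply ρ1 by -1/4.
  [  1  -1/2  -5/4  |  25/4 ]
  [  3    -1    -4  |    19 ]
  [ -1     0     1  |    -5 ]
Subtract 3 times ρ1 from ρ2.
  [  1  -1/2  -5/4  |  25/4 ]
  [  0   1/2  -1/4  |   1/4 ]
  [ -1     0     1  |    -5 ]
Add ρ1 to ρ3.
  [ 1  -1/2  -5/4  |  25/4 ]
  [ 0   1/2  -1/4  |   1/4 ]
  [ 0  -1/2  -1/4  |   5/4 ]
Multiply ρ2 by 2.
  [ 1  -1/2  -5/4  |  25/4 ]
  [ 0     1  -1/2  |   1/2 ]
  [ 0  -1/2  -1/4  |   5/4 ]
Add 1/2 times ρ2 to ρ3.
  [ 1  -1/2  -5/4  |  25/4 ]
  [ 0     1  -1/2  |   1/2 ]
  [ 0     0  -1/2  |   3/2 ]
Multiply ρ3 by -2.
  [ 1  -1/2  -5/4  |  25/4 ]
  [ 0     1  -1/2  |   1/2 ]
  [ 0     0     1  |    -3 ]
Add 1/2 times ρ3 to ρ2.
  [ 1  -1/2  -5/4  |  25/4 ]
  [ 0     1     0  |    -1 ]
  [ 0     0     1  |    -3 ]
Add 5/4 times ρ3 to ρ1.
  [ 1  -1/2  0  |  5/2 ]
  [ 0     1  0  |   -1 ]
  [ 0     0  1  |   -3 ]
Add 1/2 times ρ2 to ρ1.
  [ 1  0  0  |   2 ]
  [ 0  1  0  |  -1 ]
  [ 0  0  1  |  -3 ]
Reading off the last column: x = 2, y = -1, z = -3.

(2, -1, -3)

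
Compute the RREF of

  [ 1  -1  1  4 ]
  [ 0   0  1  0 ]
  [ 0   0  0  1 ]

[[1, -1, 0, 0], [0, 0, 1, 0], [0, 0, 0, 1]]

r1 -> r1 − 4·r3
  [ 1  -1  1  0 ]
  [ 0   0  1  0 ]
  [ 0   0  0  1 ]
r1 -> r1 − r2
  [ 1  -1  0  0 ]
  [ 0   0  1  0 ]
  [ 0   0  0  1 ]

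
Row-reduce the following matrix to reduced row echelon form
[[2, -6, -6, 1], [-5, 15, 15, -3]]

[[1, -3, -3, 0], [0, 0, 0, 1]]

R1 → 1/2·R1
  [  1  -3  -3  1/2 ]
  [ -5  15  15   -3 ]
R2 → R2 + 5·R1
  [ 1  -3  -3   1/2 ]
  [ 0   0   0  -1/2 ]
R2 → -2·R2
  [ 1  -3  -3  1/2 ]
  [ 0   0   0    1 ]
R1 → R1 − 1/2·R2
  [ 1  -3  -3  0 ]
  [ 0   0   0  1 ]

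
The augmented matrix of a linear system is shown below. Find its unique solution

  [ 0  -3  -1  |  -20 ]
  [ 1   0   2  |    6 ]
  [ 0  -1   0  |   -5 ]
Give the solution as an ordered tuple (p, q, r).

(-4, 5, 5)

ρ1 ↔ ρ2
  [ 1   0   2  |    6 ]
  [ 0  -3  -1  |  -20 ]
  [ 0  -1   0  |   -5 ]
ρ2 := -1/3·ρ2
  [ 1   0    2  |     6 ]
  [ 0   1  1/3  |  20/3 ]
  [ 0  -1    0  |    -5 ]
ρ3 := ρ3 + ρ2
  [ 1  0    2  |     6 ]
  [ 0  1  1/3  |  20/3 ]
  [ 0  0  1/3  |   5/3 ]
ρ3 := 3·ρ3
  [ 1  0    2  |     6 ]
  [ 0  1  1/3  |  20/3 ]
  [ 0  0    1  |     5 ]
ρ2 := ρ2 − 1/3·ρ3
  [ 1  0  2  |  6 ]
  [ 0  1  0  |  5 ]
  [ 0  0  1  |  5 ]
ρ1 := ρ1 − 2·ρ3
  [ 1  0  0  |  -4 ]
  [ 0  1  0  |   5 ]
  [ 0  0  1  |   5 ]
Reading off the last column: p = -4, q = 5, r = 5.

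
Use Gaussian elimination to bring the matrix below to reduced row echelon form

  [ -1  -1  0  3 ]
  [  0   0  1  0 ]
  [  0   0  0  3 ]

[[1, 1, 0, 0], [0, 0, 1, 0], [0, 0, 0, 1]]

r1 := -1·r1
  [ 1  1  0  -3 ]
  [ 0  0  1   0 ]
  [ 0  0  0   3 ]
r3 := 1/3·r3
  [ 1  1  0  -3 ]
  [ 0  0  1   0 ]
  [ 0  0  0   1 ]
r1 := r1 + 3·r3
  [ 1  1  0  0 ]
  [ 0  0  1  0 ]
  [ 0  0  0  1 ]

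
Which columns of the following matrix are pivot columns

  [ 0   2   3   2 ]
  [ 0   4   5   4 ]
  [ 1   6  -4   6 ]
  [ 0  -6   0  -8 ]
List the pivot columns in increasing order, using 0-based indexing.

0, 1, 2, 3

ρ1 ↔ ρ3
  [ 1   6  -4   6 ]
  [ 0   4   5   4 ]
  [ 0   2   3   2 ]
  [ 0  -6   0  -8 ]
ρ2 ← 1/4·ρ2
  [ 1   6   -4   6 ]
  [ 0   1  5/4   1 ]
  [ 0   2    3   2 ]
  [ 0  -6    0  -8 ]
ρ3 ← ρ3 − 2·ρ2
  [ 1   6   -4   6 ]
  [ 0   1  5/4   1 ]
  [ 0   0  1/2   0 ]
  [ 0  -6    0  -8 ]
ρ4 ← ρ4 + 6·ρ2
  [ 1  6    -4   6 ]
  [ 0  1   5/4   1 ]
  [ 0  0   1/2   0 ]
  [ 0  0  15/2  -2 ]
ρ3 ← 2·ρ3
  [ 1  6    -4   6 ]
  [ 0  1   5/4   1 ]
  [ 0  0     1   0 ]
  [ 0  0  15/2  -2 ]
ρ4 ← ρ4 − 15/2·ρ3
  [ 1  6   -4   6 ]
  [ 0  1  5/4   1 ]
  [ 0  0    1   0 ]
  [ 0  0    0  -2 ]
ρ4 ← -1/2·ρ4
  [ 1  6   -4  6 ]
  [ 0  1  5/4  1 ]
  [ 0  0    1  0 ]
  [ 0  0    0  1 ]
ρ2 ← ρ2 − ρ4
  [ 1  6   -4  6 ]
  [ 0  1  5/4  0 ]
  [ 0  0    1  0 ]
  [ 0  0    0  1 ]
ρ1 ← ρ1 − 6·ρ4
  [ 1  6   -4  0 ]
  [ 0  1  5/4  0 ]
  [ 0  0    1  0 ]
  [ 0  0    0  1 ]
ρ2 ← ρ2 − 5/4·ρ3
  [ 1  6  -4  0 ]
  [ 0  1   0  0 ]
  [ 0  0   1  0 ]
  [ 0  0   0  1 ]
ρ1 ← ρ1 + 4·ρ3
  [ 1  6  0  0 ]
  [ 0  1  0  0 ]
  [ 0  0  1  0 ]
  [ 0  0  0  1 ]
ρ1 ← ρ1 − 6·ρ2
  [ 1  0  0  0 ]
  [ 0  1  0  0 ]
  [ 0  0  1  0 ]
  [ 0  0  0  1 ]
Pivot columns are the columns containing a leading 1.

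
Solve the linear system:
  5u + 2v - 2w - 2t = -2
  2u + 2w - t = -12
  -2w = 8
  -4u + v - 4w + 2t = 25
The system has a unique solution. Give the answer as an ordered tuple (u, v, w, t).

(-4, 1, -4, -4)

Form the augmented matrix and row-reduce:
  [  5  2  -2  -2  |   -2 ]
  [  2  0   2  -1  |  -12 ]
  [  0  0  -2   0  |    8 ]
  [ -4  1  -4   2  |   25 ]
R1 → 1/5·R1
  [  1  2/5  -2/5  -2/5  |  -2/5 ]
  [  2    0     2    -1  |   -12 ]
  [  0    0    -2     0  |     8 ]
  [ -4    1    -4     2  |    25 ]
R2 → R2 − 2·R1
  [  1   2/5  -2/5  -2/5  |   -2/5 ]
  [  0  -4/5  14/5  -1/5  |  -56/5 ]
  [  0     0    -2     0  |      8 ]
  [ -4     1    -4     2  |     25 ]
R4 → R4 + 4·R1
  [ 1   2/5   -2/5  -2/5  |   -2/5 ]
  [ 0  -4/5   14/5  -1/5  |  -56/5 ]
  [ 0     0     -2     0  |      8 ]
  [ 0  13/5  -28/5   2/5  |  117/5 ]
R2 → -5/4·R2
  [ 1   2/5   -2/5  -2/5  |   -2/5 ]
  [ 0     1   -7/2   1/4  |     14 ]
  [ 0     0     -2     0  |      8 ]
  [ 0  13/5  -28/5   2/5  |  117/5 ]
R4 → R4 − 13/5·R2
  [ 1  2/5  -2/5  -2/5  |  -2/5 ]
  [ 0    1  -7/2   1/4  |    14 ]
  [ 0    0    -2     0  |     8 ]
  [ 0    0   7/2  -1/4  |   -13 ]
R3 → -1/2·R3
  [ 1  2/5  -2/5  -2/5  |  -2/5 ]
  [ 0    1  -7/2   1/4  |    14 ]
  [ 0    0     1     0  |    -4 ]
  [ 0    0   7/2  -1/4  |   -13 ]
R4 → R4 − 7/2·R3
  [ 1  2/5  -2/5  -2/5  |  -2/5 ]
  [ 0    1  -7/2   1/4  |    14 ]
  [ 0    0     1     0  |    -4 ]
  [ 0    0     0  -1/4  |     1 ]
R4 → -4·R4
  [ 1  2/5  -2/5  -2/5  |  -2/5 ]
  [ 0    1  -7/2   1/4  |    14 ]
  [ 0    0     1     0  |    -4 ]
  [ 0    0     0     1  |    -4 ]
R2 → R2 − 1/4·R4
  [ 1  2/5  -2/5  -2/5  |  -2/5 ]
  [ 0    1  -7/2     0  |    15 ]
  [ 0    0     1     0  |    -4 ]
  [ 0    0     0     1  |    -4 ]
R1 → R1 + 2/5·R4
  [ 1  2/5  -2/5  0  |  -2 ]
  [ 0    1  -7/2  0  |  15 ]
  [ 0    0     1  0  |  -4 ]
  [ 0    0     0  1  |  -4 ]
R2 → R2 + 7/2·R3
  [ 1  2/5  -2/5  0  |  -2 ]
  [ 0    1     0  0  |   1 ]
  [ 0    0     1  0  |  -4 ]
  [ 0    0     0  1  |  -4 ]
R1 → R1 + 2/5·R3
  [ 1  2/5  0  0  |  -18/5 ]
  [ 0    1  0  0  |      1 ]
  [ 0    0  1  0  |     -4 ]
  [ 0    0  0  1  |     -4 ]
R1 → R1 − 2/5·R2
  [ 1  0  0  0  |  -4 ]
  [ 0  1  0  0  |   1 ]
  [ 0  0  1  0  |  -4 ]
  [ 0  0  0  1  |  -4 ]
Reading off the last column: u = -4, v = 1, w = -4, t = -4.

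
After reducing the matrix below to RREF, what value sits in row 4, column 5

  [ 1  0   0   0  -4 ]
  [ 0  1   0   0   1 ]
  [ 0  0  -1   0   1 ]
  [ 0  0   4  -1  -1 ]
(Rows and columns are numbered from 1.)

r3 ← -1·r3
  [ 1  0  0   0  -4 ]
  [ 0  1  0   0   1 ]
  [ 0  0  1   0  -1 ]
  [ 0  0  4  -1  -1 ]
r4 ← r4 − 4·r3
  [ 1  0  0   0  -4 ]
  [ 0  1  0   0   1 ]
  [ 0  0  1   0  -1 ]
  [ 0  0  0  -1   3 ]
r4 ← -1·r4
  [ 1  0  0  0  -4 ]
  [ 0  1  0  0   1 ]
  [ 0  0  1  0  -1 ]
  [ 0  0  0  1  -3 ]

-3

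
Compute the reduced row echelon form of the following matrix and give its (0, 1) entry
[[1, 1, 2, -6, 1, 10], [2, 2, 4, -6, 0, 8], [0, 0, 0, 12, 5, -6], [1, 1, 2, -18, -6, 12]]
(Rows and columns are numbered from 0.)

r2 -> r2 − 2·r1
r4 -> r4 − r1
r2 -> 1/6·r2
r3 -> r3 − 12·r2
r4 -> r4 + 12·r2
r3 -> 1/9·r3
r4 -> r4 + 11·r3
r2 -> r2 + 1/3·r3
r1 -> r1 − r3
r1 -> r1 + 6·r2

1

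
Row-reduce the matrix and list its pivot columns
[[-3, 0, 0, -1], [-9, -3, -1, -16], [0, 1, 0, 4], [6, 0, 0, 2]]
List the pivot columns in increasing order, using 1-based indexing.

R1 → -1/3·R1
  [  1   0   0  1/3 ]
  [ -9  -3  -1  -16 ]
  [  0   1   0    4 ]
  [  6   0   0    2 ]
R2 → R2 + 9·R1
  [ 1   0   0  1/3 ]
  [ 0  -3  -1  -13 ]
  [ 0   1   0    4 ]
  [ 6   0   0    2 ]
R4 → R4 − 6·R1
  [ 1   0   0  1/3 ]
  [ 0  -3  -1  -13 ]
  [ 0   1   0    4 ]
  [ 0   0   0    0 ]
R2 → -1/3·R2
  [ 1  0    0   1/3 ]
  [ 0  1  1/3  13/3 ]
  [ 0  1    0     4 ]
  [ 0  0    0     0 ]
R3 → R3 − R2
  [ 1  0     0   1/3 ]
  [ 0  1   1/3  13/3 ]
  [ 0  0  -1/3  -1/3 ]
  [ 0  0     0     0 ]
R3 → -3·R3
  [ 1  0    0   1/3 ]
  [ 0  1  1/3  13/3 ]
  [ 0  0    1     1 ]
  [ 0  0    0     0 ]
R2 → R2 − 1/3·R3
  [ 1  0  0  1/3 ]
  [ 0  1  0    4 ]
  [ 0  0  1    1 ]
  [ 0  0  0    0 ]
Pivot columns are the columns containing a leading 1.

1, 2, 3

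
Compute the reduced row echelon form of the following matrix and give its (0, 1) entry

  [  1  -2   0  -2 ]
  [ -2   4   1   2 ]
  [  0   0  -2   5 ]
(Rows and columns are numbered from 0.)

-2

R2 ← R2 + 2·R1
  [ 1  -2   0  -2 ]
  [ 0   0   1  -2 ]
  [ 0   0  -2   5 ]
R3 ← R3 + 2·R2
  [ 1  -2  0  -2 ]
  [ 0   0  1  -2 ]
  [ 0   0  0   1 ]
R2 ← R2 + 2·R3
  [ 1  -2  0  -2 ]
  [ 0   0  1   0 ]
  [ 0   0  0   1 ]
R1 ← R1 + 2·R3
  [ 1  -2  0  0 ]
  [ 0   0  1  0 ]
  [ 0   0  0  1 ]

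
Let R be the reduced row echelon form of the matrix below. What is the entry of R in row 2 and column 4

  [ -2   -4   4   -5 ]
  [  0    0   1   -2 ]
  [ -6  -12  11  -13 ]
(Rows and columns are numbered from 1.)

-2

R1 -> -1/2·R1
  [  1    2  -2  5/2 ]
  [  0    0   1   -2 ]
  [ -6  -12  11  -13 ]
R3 -> R3 + 6·R1
  [ 1  2  -2  5/2 ]
  [ 0  0   1   -2 ]
  [ 0  0  -1    2 ]
R3 -> R3 + R2
  [ 1  2  -2  5/2 ]
  [ 0  0   1   -2 ]
  [ 0  0   0    0 ]
R1 -> R1 + 2·R2
  [ 1  2  0  -3/2 ]
  [ 0  0  1    -2 ]
  [ 0  0  0     0 ]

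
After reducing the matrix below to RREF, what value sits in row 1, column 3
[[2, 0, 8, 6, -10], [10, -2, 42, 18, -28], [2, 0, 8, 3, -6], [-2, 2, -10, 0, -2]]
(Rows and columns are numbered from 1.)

r1 ← 1/2·r1
r2 ← r2 − 10·r1
r3 ← r3 − 2·r1
r4 ← r4 + 2·r1
r2 ← -1/2·r2
r4 ← r4 − 2·r2
r3 ← -1/3·r3
r4 ← r4 + 6·r3
r4 ← 1/2·r4
r3 ← r3 + 4/3·r4
r2 ← r2 + 11·r4
r1 ← r1 + 5·r4
r2 ← r2 − 6·r3
r1 ← r1 − 3·r3

4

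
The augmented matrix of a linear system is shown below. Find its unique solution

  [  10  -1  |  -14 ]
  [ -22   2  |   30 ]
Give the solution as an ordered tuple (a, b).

Multiply r1 by 1/10.
  [   1  -1/10  |  -7/5 ]
  [ -22      2  |    30 ]
Add 22 times r1 to r2.
  [ 1  -1/10  |  -7/5 ]
  [ 0   -1/5  |  -4/5 ]
Multiply r2 by -5.
  [ 1  -1/10  |  -7/5 ]
  [ 0      1  |     4 ]
Add 1/10 times r2 to r1.
  [ 1  0  |  -1 ]
  [ 0  1  |   4 ]
Reading off the last column: a = -1, b = 4.

(-1, 4)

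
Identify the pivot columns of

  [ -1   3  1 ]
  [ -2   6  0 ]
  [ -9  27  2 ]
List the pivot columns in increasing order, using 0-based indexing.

0, 2

r1 -> -1·r1
  [  1  -3  -1 ]
  [ -2   6   0 ]
  [ -9  27   2 ]
r2 -> r2 + 2·r1
  [  1  -3  -1 ]
  [  0   0  -2 ]
  [ -9  27   2 ]
r3 -> r3 + 9·r1
  [ 1  -3  -1 ]
  [ 0   0  -2 ]
  [ 0   0  -7 ]
r2 -> -1/2·r2
  [ 1  -3  -1 ]
  [ 0   0   1 ]
  [ 0   0  -7 ]
r3 -> r3 + 7·r2
  [ 1  -3  -1 ]
  [ 0   0   1 ]
  [ 0   0   0 ]
r1 -> r1 + r2
  [ 1  -3  0 ]
  [ 0   0  1 ]
  [ 0   0  0 ]
Pivot columns are the columns containing a leading 1.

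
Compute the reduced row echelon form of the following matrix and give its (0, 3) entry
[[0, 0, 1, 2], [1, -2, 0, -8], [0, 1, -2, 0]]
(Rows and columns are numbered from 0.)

0

R1 <=> R2
  [ 1  -2   0  -8 ]
  [ 0   0   1   2 ]
  [ 0   1  -2   0 ]
R2 <=> R3
  [ 1  -2   0  -8 ]
  [ 0   1  -2   0 ]
  [ 0   0   1   2 ]
R2 := R2 + 2·R3
  [ 1  -2  0  -8 ]
  [ 0   1  0   4 ]
  [ 0   0  1   2 ]
R1 := R1 + 2·R2
  [ 1  0  0  0 ]
  [ 0  1  0  4 ]
  [ 0  0  1  2 ]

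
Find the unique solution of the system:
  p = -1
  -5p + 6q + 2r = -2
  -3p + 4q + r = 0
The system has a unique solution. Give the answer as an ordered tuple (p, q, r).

Form the augmented matrix and row-reduce:
  [  1  0  0  |  -1 ]
  [ -5  6  2  |  -2 ]
  [ -3  4  1  |   0 ]
Add 5 times R1 to R2.
  [  1  0  0  |  -1 ]
  [  0  6  2  |  -7 ]
  [ -3  4  1  |   0 ]
Add 3 times R1 to R3.
  [ 1  0  0  |  -1 ]
  [ 0  6  2  |  -7 ]
  [ 0  4  1  |  -3 ]
Multiply R2 by 1/6.
  [ 1  0    0  |    -1 ]
  [ 0  1  1/3  |  -7/6 ]
  [ 0  4    1  |    -3 ]
Subtract 4 times R2 from R3.
  [ 1  0     0  |    -1 ]
  [ 0  1   1/3  |  -7/6 ]
  [ 0  0  -1/3  |   5/3 ]
Multiply R3 by -3.
  [ 1  0    0  |    -1 ]
  [ 0  1  1/3  |  -7/6 ]
  [ 0  0    1  |    -5 ]
Subtract 1/3 times R3 from R2.
  [ 1  0  0  |   -1 ]
  [ 0  1  0  |  1/2 ]
  [ 0  0  1  |   -5 ]
Reading off the last column: p = -1, q = 1/2, r = -5.

(-1, 1/2, -5)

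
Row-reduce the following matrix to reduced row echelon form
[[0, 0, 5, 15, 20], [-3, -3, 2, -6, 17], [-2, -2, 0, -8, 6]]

[[1, 1, 0, 4, -3], [0, 0, 1, 3, 4], [0, 0, 0, 0, 0]]

r1 <-> r2
  [ -3  -3  2  -6  17 ]
  [  0   0  5  15  20 ]
  [ -2  -2  0  -8   6 ]
r1 → -1/3·r1
  [  1   1  -2/3   2  -17/3 ]
  [  0   0     5  15     20 ]
  [ -2  -2     0  -8      6 ]
r3 → r3 + 2·r1
  [ 1  1  -2/3   2  -17/3 ]
  [ 0  0     5  15     20 ]
  [ 0  0  -4/3  -4  -16/3 ]
r2 → 1/5·r2
  [ 1  1  -2/3   2  -17/3 ]
  [ 0  0     1   3      4 ]
  [ 0  0  -4/3  -4  -16/3 ]
r3 → r3 + 4/3·r2
  [ 1  1  -2/3  2  -17/3 ]
  [ 0  0     1  3      4 ]
  [ 0  0     0  0      0 ]
r1 → r1 + 2/3·r2
  [ 1  1  0  4  -3 ]
  [ 0  0  1  3   4 ]
  [ 0  0  0  0   0 ]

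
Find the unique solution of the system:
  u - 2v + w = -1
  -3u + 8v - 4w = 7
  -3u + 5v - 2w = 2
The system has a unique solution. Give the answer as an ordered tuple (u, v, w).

Form the augmented matrix and row-reduce:
  [  1  -2   1  |  -1 ]
  [ -3   8  -4  |   7 ]
  [ -3   5  -2  |   2 ]
ρ2 := ρ2 + 3·ρ1
ρ3 := ρ3 + 3·ρ1
ρ2 := 1/2·ρ2
ρ3 := ρ3 + ρ2
ρ3 := 2·ρ3
ρ2 := ρ2 + 1/2·ρ3
ρ1 := ρ1 − ρ3
ρ1 := ρ1 + 2·ρ2
Reading off the last column: u = 3, v = 3, w = 2.

(3, 3, 2)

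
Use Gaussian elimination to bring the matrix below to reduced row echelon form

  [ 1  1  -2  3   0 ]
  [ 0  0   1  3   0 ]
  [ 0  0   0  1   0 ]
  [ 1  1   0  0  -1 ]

[[1, 1, 0, 0, 0], [0, 0, 1, 0, 0], [0, 0, 0, 1, 0], [0, 0, 0, 0, 1]]

R4 := R4 − R1
  [ 1  1  -2   3   0 ]
  [ 0  0   1   3   0 ]
  [ 0  0   0   1   0 ]
  [ 0  0   2  -3  -1 ]
R4 := R4 − 2·R2
  [ 1  1  -2   3   0 ]
  [ 0  0   1   3   0 ]
  [ 0  0   0   1   0 ]
  [ 0  0   0  -9  -1 ]
R4 := R4 + 9·R3
  [ 1  1  -2  3   0 ]
  [ 0  0   1  3   0 ]
  [ 0  0   0  1   0 ]
  [ 0  0   0  0  -1 ]
R4 := -1·R4
  [ 1  1  -2  3  0 ]
  [ 0  0   1  3  0 ]
  [ 0  0   0  1  0 ]
  [ 0  0   0  0  1 ]
R2 := R2 − 3·R3
  [ 1  1  -2  3  0 ]
  [ 0  0   1  0  0 ]
  [ 0  0   0  1  0 ]
  [ 0  0   0  0  1 ]
R1 := R1 − 3·R3
  [ 1  1  -2  0  0 ]
  [ 0  0   1  0  0 ]
  [ 0  0   0  1  0 ]
  [ 0  0   0  0  1 ]
R1 := R1 + 2·R2
  [ 1  1  0  0  0 ]
  [ 0  0  1  0  0 ]
  [ 0  0  0  1  0 ]
  [ 0  0  0  0  1 ]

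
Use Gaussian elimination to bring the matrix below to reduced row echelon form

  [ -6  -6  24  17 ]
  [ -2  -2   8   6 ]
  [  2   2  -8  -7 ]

R1 := -1/6·R1
  [  1   1  -4  -17/6 ]
  [ -2  -2   8      6 ]
  [  2   2  -8     -7 ]
R2 := R2 + 2·R1
  [ 1  1  -4  -17/6 ]
  [ 0  0   0    1/3 ]
  [ 2  2  -8     -7 ]
R3 := R3 − 2·R1
  [ 1  1  -4  -17/6 ]
  [ 0  0   0    1/3 ]
  [ 0  0   0   -4/3 ]
R2 := 3·R2
  [ 1  1  -4  -17/6 ]
  [ 0  0   0      1 ]
  [ 0  0   0   -4/3 ]
R3 := R3 + 4/3·R2
  [ 1  1  -4  -17/6 ]
  [ 0  0   0      1 ]
  [ 0  0   0      0 ]
R1 := R1 + 17/6·R2
  [ 1  1  -4  0 ]
  [ 0  0   0  1 ]
  [ 0  0   0  0 ]

[[1, 1, -4, 0], [0, 0, 0, 1], [0, 0, 0, 0]]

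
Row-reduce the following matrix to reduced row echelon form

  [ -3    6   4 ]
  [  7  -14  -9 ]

[[1, -2, 0], [0, 0, 1]]

ρ1 → -1/3·ρ1
  [ 1   -2  -4/3 ]
  [ 7  -14    -9 ]
ρ2 → ρ2 − 7·ρ1
  [ 1  -2  -4/3 ]
  [ 0   0   1/3 ]
ρ2 → 3·ρ2
  [ 1  -2  -4/3 ]
  [ 0   0     1 ]
ρ1 → ρ1 + 4/3·ρ2
  [ 1  -2  0 ]
  [ 0   0  1 ]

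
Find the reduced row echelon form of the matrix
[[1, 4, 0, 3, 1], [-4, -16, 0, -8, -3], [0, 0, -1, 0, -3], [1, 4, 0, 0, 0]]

R2 := R2 + 4·R1
  [ 1  4   0  3   1 ]
  [ 0  0   0  4   1 ]
  [ 0  0  -1  0  -3 ]
  [ 1  4   0  0   0 ]
R4 := R4 − R1
  [ 1  4   0   3   1 ]
  [ 0  0   0   4   1 ]
  [ 0  0  -1   0  -3 ]
  [ 0  0   0  -3  -1 ]
R2 <-> R3
  [ 1  4   0   3   1 ]
  [ 0  0  -1   0  -3 ]
  [ 0  0   0   4   1 ]
  [ 0  0   0  -3  -1 ]
R2 := -1·R2
  [ 1  4  0   3   1 ]
  [ 0  0  1   0   3 ]
  [ 0  0  0   4   1 ]
  [ 0  0  0  -3  -1 ]
R3 := 1/4·R3
  [ 1  4  0   3    1 ]
  [ 0  0  1   0    3 ]
  [ 0  0  0   1  1/4 ]
  [ 0  0  0  -3   -1 ]
R4 := R4 + 3·R3
  [ 1  4  0  3     1 ]
  [ 0  0  1  0     3 ]
  [ 0  0  0  1   1/4 ]
  [ 0  0  0  0  -1/4 ]
R4 := -4·R4
  [ 1  4  0  3    1 ]
  [ 0  0  1  0    3 ]
  [ 0  0  0  1  1/4 ]
  [ 0  0  0  0    1 ]
R3 := R3 − 1/4·R4
  [ 1  4  0  3  1 ]
  [ 0  0  1  0  3 ]
  [ 0  0  0  1  0 ]
  [ 0  0  0  0  1 ]
R2 := R2 − 3·R4
  [ 1  4  0  3  1 ]
  [ 0  0  1  0  0 ]
  [ 0  0  0  1  0 ]
  [ 0  0  0  0  1 ]
R1 := R1 − R4
  [ 1  4  0  3  0 ]
  [ 0  0  1  0  0 ]
  [ 0  0  0  1  0 ]
  [ 0  0  0  0  1 ]
R1 := R1 − 3·R3
  [ 1  4  0  0  0 ]
  [ 0  0  1  0  0 ]
  [ 0  0  0  1  0 ]
  [ 0  0  0  0  1 ]

[[1, 4, 0, 0, 0], [0, 0, 1, 0, 0], [0, 0, 0, 1, 0], [0, 0, 0, 0, 1]]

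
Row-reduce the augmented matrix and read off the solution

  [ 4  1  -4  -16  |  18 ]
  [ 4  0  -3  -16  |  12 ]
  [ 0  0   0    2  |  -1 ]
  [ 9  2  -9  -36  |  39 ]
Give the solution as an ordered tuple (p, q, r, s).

(1, 6, 0, -1/2)

r1 ← 1/4·r1
  [ 1  1/4  -1   -4  |  9/2 ]
  [ 4    0  -3  -16  |   12 ]
  [ 0    0   0    2  |   -1 ]
  [ 9    2  -9  -36  |   39 ]
r2 ← r2 − 4·r1
  [ 1  1/4  -1   -4  |  9/2 ]
  [ 0   -1   1    0  |   -6 ]
  [ 0    0   0    2  |   -1 ]
  [ 9    2  -9  -36  |   39 ]
r4 ← r4 − 9·r1
  [ 1   1/4  -1  -4  |   9/2 ]
  [ 0    -1   1   0  |    -6 ]
  [ 0     0   0   2  |    -1 ]
  [ 0  -1/4   0   0  |  -3/2 ]
r2 ← -1·r2
  [ 1   1/4  -1  -4  |   9/2 ]
  [ 0     1  -1   0  |     6 ]
  [ 0     0   0   2  |    -1 ]
  [ 0  -1/4   0   0  |  -3/2 ]
r4 ← r4 + 1/4·r2
  [ 1  1/4    -1  -4  |  9/2 ]
  [ 0    1    -1   0  |    6 ]
  [ 0    0     0   2  |   -1 ]
  [ 0    0  -1/4   0  |    0 ]
r3 <=> r4
  [ 1  1/4    -1  -4  |  9/2 ]
  [ 0    1    -1   0  |    6 ]
  [ 0    0  -1/4   0  |    0 ]
  [ 0    0     0   2  |   -1 ]
r3 ← -4·r3
  [ 1  1/4  -1  -4  |  9/2 ]
  [ 0    1  -1   0  |    6 ]
  [ 0    0   1   0  |    0 ]
  [ 0    0   0   2  |   -1 ]
r4 ← 1/2·r4
  [ 1  1/4  -1  -4  |   9/2 ]
  [ 0    1  -1   0  |     6 ]
  [ 0    0   1   0  |     0 ]
  [ 0    0   0   1  |  -1/2 ]
r1 ← r1 + 4·r4
  [ 1  1/4  -1  0  |   5/2 ]
  [ 0    1  -1  0  |     6 ]
  [ 0    0   1  0  |     0 ]
  [ 0    0   0  1  |  -1/2 ]
r2 ← r2 + r3
  [ 1  1/4  -1  0  |   5/2 ]
  [ 0    1   0  0  |     6 ]
  [ 0    0   1  0  |     0 ]
  [ 0    0   0  1  |  -1/2 ]
r1 ← r1 + r3
  [ 1  1/4  0  0  |   5/2 ]
  [ 0    1  0  0  |     6 ]
  [ 0    0  1  0  |     0 ]
  [ 0    0  0  1  |  -1/2 ]
r1 ← r1 − 1/4·r2
  [ 1  0  0  0  |     1 ]
  [ 0  1  0  0  |     6 ]
  [ 0  0  1  0  |     0 ]
  [ 0  0  0  1  |  -1/2 ]
Reading off the last column: p = 1, q = 6, r = 0, s = -1/2.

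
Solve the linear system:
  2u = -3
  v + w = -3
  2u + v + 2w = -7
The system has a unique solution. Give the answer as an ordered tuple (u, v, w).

Form the augmented matrix and row-reduce:
  [ 2  0  0  |  -3 ]
  [ 0  1  1  |  -3 ]
  [ 2  1  2  |  -7 ]
ρ1 := 1/2·ρ1
  [ 1  0  0  |  -3/2 ]
  [ 0  1  1  |    -3 ]
  [ 2  1  2  |    -7 ]
ρ3 := ρ3 − 2·ρ1
  [ 1  0  0  |  -3/2 ]
  [ 0  1  1  |    -3 ]
  [ 0  1  2  |    -4 ]
ρ3 := ρ3 − ρ2
  [ 1  0  0  |  -3/2 ]
  [ 0  1  1  |    -3 ]
  [ 0  0  1  |    -1 ]
ρ2 := ρ2 − ρ3
  [ 1  0  0  |  -3/2 ]
  [ 0  1  0  |    -2 ]
  [ 0  0  1  |    -1 ]
Reading off the last column: u = -3/2, v = -2, w = -1.

(-3/2, -2, -1)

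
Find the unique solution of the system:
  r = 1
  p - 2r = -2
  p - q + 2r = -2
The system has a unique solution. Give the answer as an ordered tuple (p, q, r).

Form the augmented matrix and row-reduce:
  [ 0   0   1  |   1 ]
  [ 1   0  -2  |  -2 ]
  [ 1  -1   2  |  -2 ]
r1 ↔ r2
r3 → r3 − r1
r2 ↔ r3
r2 → -1·r2
r2 → r2 + 4·r3
r1 → r1 + 2·r3
Reading off the last column: p = 0, q = 4, r = 1.

(0, 4, 1)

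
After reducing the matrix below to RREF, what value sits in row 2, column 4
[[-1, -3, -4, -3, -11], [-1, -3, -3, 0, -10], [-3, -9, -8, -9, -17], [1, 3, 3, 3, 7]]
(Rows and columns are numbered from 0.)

-1

R1 ← -1·R1
  [  1   3   4   3   11 ]
  [ -1  -3  -3   0  -10 ]
  [ -3  -9  -8  -9  -17 ]
  [  1   3   3   3    7 ]
R2 ← R2 + R1
  [  1   3   4   3   11 ]
  [  0   0   1   3    1 ]
  [ -3  -9  -8  -9  -17 ]
  [  1   3   3   3    7 ]
R3 ← R3 + 3·R1
  [ 1  3  4  3  11 ]
  [ 0  0  1  3   1 ]
  [ 0  0  4  0  16 ]
  [ 1  3  3  3   7 ]
R4 ← R4 − R1
  [ 1  3   4  3  11 ]
  [ 0  0   1  3   1 ]
  [ 0  0   4  0  16 ]
  [ 0  0  -1  0  -4 ]
R3 ← R3 − 4·R2
  [ 1  3   4    3  11 ]
  [ 0  0   1    3   1 ]
  [ 0  0   0  -12  12 ]
  [ 0  0  -1    0  -4 ]
R4 ← R4 + R2
  [ 1  3  4    3  11 ]
  [ 0  0  1    3   1 ]
  [ 0  0  0  -12  12 ]
  [ 0  0  0    3  -3 ]
R3 ← -1/12·R3
  [ 1  3  4  3  11 ]
  [ 0  0  1  3   1 ]
  [ 0  0  0  1  -1 ]
  [ 0  0  0  3  -3 ]
R4 ← R4 − 3·R3
  [ 1  3  4  3  11 ]
  [ 0  0  1  3   1 ]
  [ 0  0  0  1  -1 ]
  [ 0  0  0  0   0 ]
R2 ← R2 − 3·R3
  [ 1  3  4  3  11 ]
  [ 0  0  1  0   4 ]
  [ 0  0  0  1  -1 ]
  [ 0  0  0  0   0 ]
R1 ← R1 − 3·R3
  [ 1  3  4  0  14 ]
  [ 0  0  1  0   4 ]
  [ 0  0  0  1  -1 ]
  [ 0  0  0  0   0 ]
R1 ← R1 − 4·R2
  [ 1  3  0  0  -2 ]
  [ 0  0  1  0   4 ]
  [ 0  0  0  1  -1 ]
  [ 0  0  0  0   0 ]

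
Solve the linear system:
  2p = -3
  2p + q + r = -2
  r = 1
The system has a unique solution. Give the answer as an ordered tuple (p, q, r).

Form the augmented matrix and row-reduce:
  [ 2  0  0  |  -3 ]
  [ 2  1  1  |  -2 ]
  [ 0  0  1  |   1 ]
R1 → 1/2·R1
  [ 1  0  0  |  -3/2 ]
  [ 2  1  1  |    -2 ]
  [ 0  0  1  |     1 ]
R2 → R2 − 2·R1
  [ 1  0  0  |  -3/2 ]
  [ 0  1  1  |     1 ]
  [ 0  0  1  |     1 ]
R2 → R2 − R3
  [ 1  0  0  |  -3/2 ]
  [ 0  1  0  |     0 ]
  [ 0  0  1  |     1 ]
Reading off the last column: p = -3/2, q = 0, r = 1.

(-3/2, 0, 1)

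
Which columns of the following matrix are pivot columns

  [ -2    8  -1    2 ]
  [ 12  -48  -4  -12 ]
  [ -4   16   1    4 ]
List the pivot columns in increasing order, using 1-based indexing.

1, 3

R1 ← -1/2·R1
  [  1   -4  1/2   -1 ]
  [ 12  -48   -4  -12 ]
  [ -4   16    1    4 ]
R2 ← R2 − 12·R1
  [  1  -4  1/2  -1 ]
  [  0   0  -10   0 ]
  [ -4  16    1   4 ]
R3 ← R3 + 4·R1
  [ 1  -4  1/2  -1 ]
  [ 0   0  -10   0 ]
  [ 0   0    3   0 ]
R2 ← -1/10·R2
  [ 1  -4  1/2  -1 ]
  [ 0   0    1   0 ]
  [ 0   0    3   0 ]
R3 ← R3 − 3·R2
  [ 1  -4  1/2  -1 ]
  [ 0   0    1   0 ]
  [ 0   0    0   0 ]
R1 ← R1 − 1/2·R2
  [ 1  -4  0  -1 ]
  [ 0   0  1   0 ]
  [ 0   0  0   0 ]
Pivot columns are the columns containing a leading 1.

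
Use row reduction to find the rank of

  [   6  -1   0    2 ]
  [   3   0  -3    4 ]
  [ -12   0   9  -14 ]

Multiply ρ1 by 1/6.
  [   1  -1/6   0  1/3 ]
  [   3     0  -3    4 ]
  [ -12     0   9  -14 ]
Subtract 3 times ρ1 from ρ2.
  [   1  -1/6   0  1/3 ]
  [   0   1/2  -3    3 ]
  [ -12     0   9  -14 ]
Add 12 times ρ1 to ρ3.
  [ 1  -1/6   0  1/3 ]
  [ 0   1/2  -3    3 ]
  [ 0    -2   9  -10 ]
Multiply ρ2 by 2.
  [ 1  -1/6   0  1/3 ]
  [ 0     1  -6    6 ]
  [ 0    -2   9  -10 ]
Add 2 times ρ2 to ρ3.
  [ 1  -1/6   0  1/3 ]
  [ 0     1  -6    6 ]
  [ 0     0  -3    2 ]
Multiply ρ3 by -1/3.
  [ 1  -1/6   0   1/3 ]
  [ 0     1  -6     6 ]
  [ 0     0   1  -2/3 ]
Add 6 times ρ3 to ρ2.
  [ 1  -1/6  0   1/3 ]
  [ 0     1  0     2 ]
  [ 0     0  1  -2/3 ]
Add 1/6 times ρ2 to ρ1.
  [ 1  0  0   2/3 ]
  [ 0  1  0     2 ]
  [ 0  0  1  -2/3 ]
The reduced form has 3 nonzero rows.

rank = 3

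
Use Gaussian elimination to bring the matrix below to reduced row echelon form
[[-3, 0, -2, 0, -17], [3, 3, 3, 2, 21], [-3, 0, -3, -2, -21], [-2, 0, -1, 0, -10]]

[[1, 0, 0, 0, 3], [0, 1, 0, 0, 0], [0, 0, 1, 0, 4], [0, 0, 0, 1, 0]]

Multiply R1 by -1/3.
  [  1  0  2/3   0  17/3 ]
  [  3  3    3   2    21 ]
  [ -3  0   -3  -2   -21 ]
  [ -2  0   -1   0   -10 ]
Subtract 3 times R1 from R2.
  [  1  0  2/3   0  17/3 ]
  [  0  3    1   2     4 ]
  [ -3  0   -3  -2   -21 ]
  [ -2  0   -1   0   -10 ]
Add 3 times R1 to R3.
  [  1  0  2/3   0  17/3 ]
  [  0  3    1   2     4 ]
  [  0  0   -1  -2    -4 ]
  [ -2  0   -1   0   -10 ]
Add 2 times R1 to R4.
  [ 1  0  2/3   0  17/3 ]
  [ 0  3    1   2     4 ]
  [ 0  0   -1  -2    -4 ]
  [ 0  0  1/3   0   4/3 ]
Multiply R2 by 1/3.
  [ 1  0  2/3    0  17/3 ]
  [ 0  1  1/3  2/3   4/3 ]
  [ 0  0   -1   -2    -4 ]
  [ 0  0  1/3    0   4/3 ]
Multiply R3 by -1.
  [ 1  0  2/3    0  17/3 ]
  [ 0  1  1/3  2/3   4/3 ]
  [ 0  0    1    2     4 ]
  [ 0  0  1/3    0   4/3 ]
Subtract 1/3 times R3 from R4.
  [ 1  0  2/3     0  17/3 ]
  [ 0  1  1/3   2/3   4/3 ]
  [ 0  0    1     2     4 ]
  [ 0  0    0  -2/3     0 ]
Multiply R4 by -3/2.
  [ 1  0  2/3    0  17/3 ]
  [ 0  1  1/3  2/3   4/3 ]
  [ 0  0    1    2     4 ]
  [ 0  0    0    1     0 ]
Subtract 2 times R4 from R3.
  [ 1  0  2/3    0  17/3 ]
  [ 0  1  1/3  2/3   4/3 ]
  [ 0  0    1    0     4 ]
  [ 0  0    0    1     0 ]
Subtract 2/3 times R4 from R2.
  [ 1  0  2/3  0  17/3 ]
  [ 0  1  1/3  0   4/3 ]
  [ 0  0    1  0     4 ]
  [ 0  0    0  1     0 ]
Subtract 1/3 times R3 from R2.
  [ 1  0  2/3  0  17/3 ]
  [ 0  1    0  0     0 ]
  [ 0  0    1  0     4 ]
  [ 0  0    0  1     0 ]
Subtract 2/3 times R3 from R1.
  [ 1  0  0  0  3 ]
  [ 0  1  0  0  0 ]
  [ 0  0  1  0  4 ]
  [ 0  0  0  1  0 ]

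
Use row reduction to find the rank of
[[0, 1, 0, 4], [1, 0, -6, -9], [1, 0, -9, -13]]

r1 <-> r2
  [ 1  0  -6   -9 ]
  [ 0  1   0    4 ]
  [ 1  0  -9  -13 ]
r3 -> r3 − r1
  [ 1  0  -6  -9 ]
  [ 0  1   0   4 ]
  [ 0  0  -3  -4 ]
r3 -> -1/3·r3
  [ 1  0  -6   -9 ]
  [ 0  1   0    4 ]
  [ 0  0   1  4/3 ]
r1 -> r1 + 6·r3
  [ 1  0  0   -1 ]
  [ 0  1  0    4 ]
  [ 0  0  1  4/3 ]
The reduced form has 3 nonzero rows.

rank = 3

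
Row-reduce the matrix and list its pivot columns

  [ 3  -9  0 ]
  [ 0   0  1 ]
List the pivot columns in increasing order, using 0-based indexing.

ρ1 := 1/3·ρ1
Pivot columns are the columns containing a leading 1.

0, 2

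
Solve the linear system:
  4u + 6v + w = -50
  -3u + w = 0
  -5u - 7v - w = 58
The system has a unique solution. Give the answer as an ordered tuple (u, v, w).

(-2, -6, -6)

Form the augmented matrix and row-reduce:
  [  4   6   1  |  -50 ]
  [ -3   0   1  |    0 ]
  [ -5  -7  -1  |   58 ]
r1 ← 1/4·r1
  [  1  3/2  1/4  |  -25/2 ]
  [ -3    0    1  |      0 ]
  [ -5   -7   -1  |     58 ]
r2 ← r2 + 3·r1
  [  1  3/2  1/4  |  -25/2 ]
  [  0  9/2  7/4  |  -75/2 ]
  [ -5   -7   -1  |     58 ]
r3 ← r3 + 5·r1
  [ 1  3/2  1/4  |  -25/2 ]
  [ 0  9/2  7/4  |  -75/2 ]
  [ 0  1/2  1/4  |   -9/2 ]
r2 ← 2/9·r2
  [ 1  3/2   1/4  |  -25/2 ]
  [ 0    1  7/18  |  -25/3 ]
  [ 0  1/2   1/4  |   -9/2 ]
r3 ← r3 − 1/2·r2
  [ 1  3/2   1/4  |  -25/2 ]
  [ 0    1  7/18  |  -25/3 ]
  [ 0    0  1/18  |   -1/3 ]
r3 ← 18·r3
  [ 1  3/2   1/4  |  -25/2 ]
  [ 0    1  7/18  |  -25/3 ]
  [ 0    0     1  |     -6 ]
r2 ← r2 − 7/18·r3
  [ 1  3/2  1/4  |  -25/2 ]
  [ 0    1    0  |     -6 ]
  [ 0    0    1  |     -6 ]
r1 ← r1 − 1/4·r3
  [ 1  3/2  0  |  -11 ]
  [ 0    1  0  |   -6 ]
  [ 0    0  1  |   -6 ]
r1 ← r1 − 3/2·r2
  [ 1  0  0  |  -2 ]
  [ 0  1  0  |  -6 ]
  [ 0  0  1  |  -6 ]
Reading off the last column: u = -2, v = -6, w = -6.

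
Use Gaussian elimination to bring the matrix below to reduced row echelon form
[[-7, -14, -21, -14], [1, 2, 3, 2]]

[[1, 2, 3, 2], [0, 0, 0, 0]]

R1 → -1/7·R1
  [ 1  2  3  2 ]
  [ 1  2  3  2 ]
R2 → R2 − R1
  [ 1  2  3  2 ]
  [ 0  0  0  0 ]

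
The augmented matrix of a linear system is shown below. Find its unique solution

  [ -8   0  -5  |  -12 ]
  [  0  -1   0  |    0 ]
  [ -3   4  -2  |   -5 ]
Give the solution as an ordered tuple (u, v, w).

(-1, 0, 4)

ρ1 → -1/8·ρ1
ρ3 → ρ3 + 3·ρ1
ρ2 → -1·ρ2
ρ3 → ρ3 − 4·ρ2
ρ3 → -8·ρ3
ρ1 → ρ1 − 5/8·ρ3
Reading off the last column: u = -1, v = 0, w = 4.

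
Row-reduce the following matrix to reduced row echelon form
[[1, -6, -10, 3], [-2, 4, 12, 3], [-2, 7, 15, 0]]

ρ2 ← ρ2 + 2·ρ1
  [  1  -6  -10  3 ]
  [  0  -8   -8  9 ]
  [ -2   7   15  0 ]
ρ3 ← ρ3 + 2·ρ1
  [ 1  -6  -10  3 ]
  [ 0  -8   -8  9 ]
  [ 0  -5   -5  6 ]
ρ2 ← -1/8·ρ2
  [ 1  -6  -10     3 ]
  [ 0   1    1  -9/8 ]
  [ 0  -5   -5     6 ]
ρ3 ← ρ3 + 5·ρ2
  [ 1  -6  -10     3 ]
  [ 0   1    1  -9/8 ]
  [ 0   0    0   3/8 ]
ρ3 ← 8/3·ρ3
  [ 1  -6  -10     3 ]
  [ 0   1    1  -9/8 ]
  [ 0   0    0     1 ]
ρ2 ← ρ2 + 9/8·ρ3
  [ 1  -6  -10  3 ]
  [ 0   1    1  0 ]
  [ 0   0    0  1 ]
ρ1 ← ρ1 − 3·ρ3
  [ 1  -6  -10  0 ]
  [ 0   1    1  0 ]
  [ 0   0    0  1 ]
ρ1 ← ρ1 + 6·ρ2
  [ 1  0  -4  0 ]
  [ 0  1   1  0 ]
  [ 0  0   0  1 ]

[[1, 0, -4, 0], [0, 1, 1, 0], [0, 0, 0, 1]]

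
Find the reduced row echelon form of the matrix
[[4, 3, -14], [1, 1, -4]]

R1 ← 1/4·R1
  [ 1  3/4  -7/2 ]
  [ 1    1    -4 ]
R2 ← R2 − R1
  [ 1  3/4  -7/2 ]
  [ 0  1/4  -1/2 ]
R2 ← 4·R2
  [ 1  3/4  -7/2 ]
  [ 0    1    -2 ]
R1 ← R1 − 3/4·R2
  [ 1  0  -2 ]
  [ 0  1  -2 ]

[[1, 0, -2], [0, 1, -2]]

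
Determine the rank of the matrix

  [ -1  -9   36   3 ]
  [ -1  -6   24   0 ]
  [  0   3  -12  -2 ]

R1 -> -1·R1
  [  1   9  -36  -3 ]
  [ -1  -6   24   0 ]
  [  0   3  -12  -2 ]
R2 -> R2 + R1
  [ 1  9  -36  -3 ]
  [ 0  3  -12  -3 ]
  [ 0  3  -12  -2 ]
R2 -> 1/3·R2
  [ 1  9  -36  -3 ]
  [ 0  1   -4  -1 ]
  [ 0  3  -12  -2 ]
R3 -> R3 − 3·R2
  [ 1  9  -36  -3 ]
  [ 0  1   -4  -1 ]
  [ 0  0    0   1 ]
R2 -> R2 + R3
  [ 1  9  -36  -3 ]
  [ 0  1   -4   0 ]
  [ 0  0    0   1 ]
R1 -> R1 + 3·R3
  [ 1  9  -36  0 ]
  [ 0  1   -4  0 ]
  [ 0  0    0  1 ]
R1 -> R1 − 9·R2
  [ 1  0   0  0 ]
  [ 0  1  -4  0 ]
  [ 0  0   0  1 ]
The reduced form has 3 nonzero rows.

rank = 3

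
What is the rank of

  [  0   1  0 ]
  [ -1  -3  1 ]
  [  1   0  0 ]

ρ1 <=> ρ2
  [ -1  -3  1 ]
  [  0   1  0 ]
  [  1   0  0 ]
ρ1 := -1·ρ1
  [ 1  3  -1 ]
  [ 0  1   0 ]
  [ 1  0   0 ]
ρ3 := ρ3 − ρ1
  [ 1   3  -1 ]
  [ 0   1   0 ]
  [ 0  -3   1 ]
ρ3 := ρ3 + 3·ρ2
  [ 1  3  -1 ]
  [ 0  1   0 ]
  [ 0  0   1 ]
ρ1 := ρ1 + ρ3
  [ 1  3  0 ]
  [ 0  1  0 ]
  [ 0  0  1 ]
ρ1 := ρ1 − 3·ρ2
  [ 1  0  0 ]
  [ 0  1  0 ]
  [ 0  0  1 ]
The reduced form has 3 nonzero rows.

rank = 3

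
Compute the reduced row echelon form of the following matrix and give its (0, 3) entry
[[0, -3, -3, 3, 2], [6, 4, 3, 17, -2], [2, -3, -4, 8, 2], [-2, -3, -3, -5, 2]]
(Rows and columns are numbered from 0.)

4

ρ1 ↔ ρ2
  [  6   4   3  17  -2 ]
  [  0  -3  -3   3   2 ]
  [  2  -3  -4   8   2 ]
  [ -2  -3  -3  -5   2 ]
ρ1 ← 1/6·ρ1
  [  1  2/3  1/2  17/6  -1/3 ]
  [  0   -3   -3     3     2 ]
  [  2   -3   -4     8     2 ]
  [ -2   -3   -3    -5     2 ]
ρ3 ← ρ3 − 2·ρ1
  [  1    2/3  1/2  17/6  -1/3 ]
  [  0     -3   -3     3     2 ]
  [  0  -13/3   -5   7/3   8/3 ]
  [ -2     -3   -3    -5     2 ]
ρ4 ← ρ4 + 2·ρ1
  [ 1    2/3  1/2  17/6  -1/3 ]
  [ 0     -3   -3     3     2 ]
  [ 0  -13/3   -5   7/3   8/3 ]
  [ 0   -5/3   -2   2/3   4/3 ]
ρ2 ← -1/3·ρ2
  [ 1    2/3  1/2  17/6  -1/3 ]
  [ 0      1    1    -1  -2/3 ]
  [ 0  -13/3   -5   7/3   8/3 ]
  [ 0   -5/3   -2   2/3   4/3 ]
ρ3 ← ρ3 + 13/3·ρ2
  [ 1   2/3   1/2  17/6  -1/3 ]
  [ 0     1     1    -1  -2/3 ]
  [ 0     0  -2/3    -2  -2/9 ]
  [ 0  -5/3    -2   2/3   4/3 ]
ρ4 ← ρ4 + 5/3·ρ2
  [ 1  2/3   1/2  17/6  -1/3 ]
  [ 0    1     1    -1  -2/3 ]
  [ 0    0  -2/3    -2  -2/9 ]
  [ 0    0  -1/3    -1   2/9 ]
ρ3 ← -3/2·ρ3
  [ 1  2/3   1/2  17/6  -1/3 ]
  [ 0    1     1    -1  -2/3 ]
  [ 0    0     1     3   1/3 ]
  [ 0    0  -1/3    -1   2/9 ]
ρ4 ← ρ4 + 1/3·ρ3
  [ 1  2/3  1/2  17/6  -1/3 ]
  [ 0    1    1    -1  -2/3 ]
  [ 0    0    1     3   1/3 ]
  [ 0    0    0     0   1/3 ]
ρ4 ← 3·ρ4
  [ 1  2/3  1/2  17/6  -1/3 ]
  [ 0    1    1    -1  -2/3 ]
  [ 0    0    1     3   1/3 ]
  [ 0    0    0     0     1 ]
ρ3 ← ρ3 − 1/3·ρ4
  [ 1  2/3  1/2  17/6  -1/3 ]
  [ 0    1    1    -1  -2/3 ]
  [ 0    0    1     3     0 ]
  [ 0    0    0     0     1 ]
ρ2 ← ρ2 + 2/3·ρ4
  [ 1  2/3  1/2  17/6  -1/3 ]
  [ 0    1    1    -1     0 ]
  [ 0    0    1     3     0 ]
  [ 0    0    0     0     1 ]
ρ1 ← ρ1 + 1/3·ρ4
  [ 1  2/3  1/2  17/6  0 ]
  [ 0    1    1    -1  0 ]
  [ 0    0    1     3  0 ]
  [ 0    0    0     0  1 ]
ρ2 ← ρ2 − ρ3
  [ 1  2/3  1/2  17/6  0 ]
  [ 0    1    0    -4  0 ]
  [ 0    0    1     3  0 ]
  [ 0    0    0     0  1 ]
ρ1 ← ρ1 − 1/2·ρ3
  [ 1  2/3  0  4/3  0 ]
  [ 0    1  0   -4  0 ]
  [ 0    0  1    3  0 ]
  [ 0    0  0    0  1 ]
ρ1 ← ρ1 − 2/3·ρ2
  [ 1  0  0   4  0 ]
  [ 0  1  0  -4  0 ]
  [ 0  0  1   3  0 ]
  [ 0  0  0   0  1 ]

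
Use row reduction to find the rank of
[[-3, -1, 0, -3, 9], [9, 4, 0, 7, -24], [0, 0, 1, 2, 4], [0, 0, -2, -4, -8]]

Multiply ρ1 by -1/3.
  [ 1  1/3   0   1   -3 ]
  [ 9    4   0   7  -24 ]
  [ 0    0   1   2    4 ]
  [ 0    0  -2  -4   -8 ]
Subtract 9 times ρ1 from ρ2.
  [ 1  1/3   0   1  -3 ]
  [ 0    1   0  -2   3 ]
  [ 0    0   1   2   4 ]
  [ 0    0  -2  -4  -8 ]
Add 2 times ρ3 to ρ4.
  [ 1  1/3  0   1  -3 ]
  [ 0    1  0  -2   3 ]
  [ 0    0  1   2   4 ]
  [ 0    0  0   0   0 ]
Subtract 1/3 times ρ2 from ρ1.
  [ 1  0  0  5/3  -4 ]
  [ 0  1  0   -2   3 ]
  [ 0  0  1    2   4 ]
  [ 0  0  0    0   0 ]
The reduced form has 3 nonzero rows.

rank = 3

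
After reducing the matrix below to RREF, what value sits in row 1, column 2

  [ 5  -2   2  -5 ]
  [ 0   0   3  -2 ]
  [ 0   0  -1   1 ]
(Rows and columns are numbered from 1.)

R1 -> 1/5·R1
  [ 1  -2/5  2/5  -1 ]
  [ 0     0    3  -2 ]
  [ 0     0   -1   1 ]
R2 -> 1/3·R2
  [ 1  -2/5  2/5    -1 ]
  [ 0     0    1  -2/3 ]
  [ 0     0   -1     1 ]
R3 -> R3 + R2
  [ 1  -2/5  2/5    -1 ]
  [ 0     0    1  -2/3 ]
  [ 0     0    0   1/3 ]
R3 -> 3·R3
  [ 1  -2/5  2/5    -1 ]
  [ 0     0    1  -2/3 ]
  [ 0     0    0     1 ]
R2 -> R2 + 2/3·R3
  [ 1  -2/5  2/5  -1 ]
  [ 0     0    1   0 ]
  [ 0     0    0   1 ]
R1 -> R1 + R3
  [ 1  -2/5  2/5  0 ]
  [ 0     0    1  0 ]
  [ 0     0    0  1 ]
R1 -> R1 − 2/5·R2
  [ 1  -2/5  0  0 ]
  [ 0     0  1  0 ]
  [ 0     0  0  1 ]

-2/5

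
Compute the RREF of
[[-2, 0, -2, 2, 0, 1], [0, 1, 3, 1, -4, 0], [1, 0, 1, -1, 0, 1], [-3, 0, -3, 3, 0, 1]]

Multiply r1 by -1/2.
  [  1  0   1  -1   0  -1/2 ]
  [  0  1   3   1  -4     0 ]
  [  1  0   1  -1   0     1 ]
  [ -3  0  -3   3   0     1 ]
Subtract r1 from r3.
  [  1  0   1  -1   0  -1/2 ]
  [  0  1   3   1  -4     0 ]
  [  0  0   0   0   0   3/2 ]
  [ -3  0  -3   3   0     1 ]
Add 3 times r1 to r4.
  [ 1  0  1  -1   0  -1/2 ]
  [ 0  1  3   1  -4     0 ]
  [ 0  0  0   0   0   3/2 ]
  [ 0  0  0   0   0  -1/2 ]
Multiply r3 by 2/3.
  [ 1  0  1  -1   0  -1/2 ]
  [ 0  1  3   1  -4     0 ]
  [ 0  0  0   0   0     1 ]
  [ 0  0  0   0   0  -1/2 ]
Add 1/2 times r3 to r4.
  [ 1  0  1  -1   0  -1/2 ]
  [ 0  1  3   1  -4     0 ]
  [ 0  0  0   0   0     1 ]
  [ 0  0  0   0   0     0 ]
Add 1/2 times r3 to r1.
  [ 1  0  1  -1   0  0 ]
  [ 0  1  3   1  -4  0 ]
  [ 0  0  0   0   0  1 ]
  [ 0  0  0   0   0  0 ]

[[1, 0, 1, -1, 0, 0], [0, 1, 3, 1, -4, 0], [0, 0, 0, 0, 0, 1], [0, 0, 0, 0, 0, 0]]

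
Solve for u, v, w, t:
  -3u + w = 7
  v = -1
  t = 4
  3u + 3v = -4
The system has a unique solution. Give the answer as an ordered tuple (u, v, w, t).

(-1/3, -1, 6, 4)

Form the augmented matrix and row-reduce:
  [ -3  0  1  0  |   7 ]
  [  0  1  0  0  |  -1 ]
  [  0  0  0  1  |   4 ]
  [  3  3  0  0  |  -4 ]
Multiply R1 by -1/3.
  [ 1  0  -1/3  0  |  -7/3 ]
  [ 0  1     0  0  |    -1 ]
  [ 0  0     0  1  |     4 ]
  [ 3  3     0  0  |    -4 ]
Subtract 3 times R1 from R4.
  [ 1  0  -1/3  0  |  -7/3 ]
  [ 0  1     0  0  |    -1 ]
  [ 0  0     0  1  |     4 ]
  [ 0  3     1  0  |     3 ]
Subtract 3 times R2 from R4.
  [ 1  0  -1/3  0  |  -7/3 ]
  [ 0  1     0  0  |    -1 ]
  [ 0  0     0  1  |     4 ]
  [ 0  0     1  0  |     6 ]
Swap R3 and R4.
  [ 1  0  -1/3  0  |  -7/3 ]
  [ 0  1     0  0  |    -1 ]
  [ 0  0     1  0  |     6 ]
  [ 0  0     0  1  |     4 ]
Add 1/3 times R3 to R1.
  [ 1  0  0  0  |  -1/3 ]
  [ 0  1  0  0  |    -1 ]
  [ 0  0  1  0  |     6 ]
  [ 0  0  0  1  |     4 ]
Reading off the last column: u = -1/3, v = -1, w = 6, t = 4.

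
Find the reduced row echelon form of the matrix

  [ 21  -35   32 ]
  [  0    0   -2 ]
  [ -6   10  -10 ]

[[1, -5/3, 0], [0, 0, 1], [0, 0, 0]]

R1 -> 1/21·R1
  [  1  -5/3  32/21 ]
  [  0     0     -2 ]
  [ -6    10    -10 ]
R3 -> R3 + 6·R1
  [ 1  -5/3  32/21 ]
  [ 0     0     -2 ]
  [ 0     0   -6/7 ]
R2 -> -1/2·R2
  [ 1  -5/3  32/21 ]
  [ 0     0      1 ]
  [ 0     0   -6/7 ]
R3 -> R3 + 6/7·R2
  [ 1  -5/3  32/21 ]
  [ 0     0      1 ]
  [ 0     0      0 ]
R1 -> R1 − 32/21·R2
  [ 1  -5/3  0 ]
  [ 0     0  1 ]
  [ 0     0  0 ]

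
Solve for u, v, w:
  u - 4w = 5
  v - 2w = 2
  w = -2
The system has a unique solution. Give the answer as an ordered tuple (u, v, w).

Form the augmented matrix and row-reduce:
  [ 1  0  -4  |   5 ]
  [ 0  1  -2  |   2 ]
  [ 0  0   1  |  -2 ]
R2 := R2 + 2·R3
  [ 1  0  -4  |   5 ]
  [ 0  1   0  |  -2 ]
  [ 0  0   1  |  -2 ]
R1 := R1 + 4·R3
  [ 1  0  0  |  -3 ]
  [ 0  1  0  |  -2 ]
  [ 0  0  1  |  -2 ]
Reading off the last column: u = -3, v = -2, w = -2.

(-3, -2, -2)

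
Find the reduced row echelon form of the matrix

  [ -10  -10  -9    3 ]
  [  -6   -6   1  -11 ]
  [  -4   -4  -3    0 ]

R1 ← -1/10·R1
  [  1   1  9/10  -3/10 ]
  [ -6  -6     1    -11 ]
  [ -4  -4    -3      0 ]
R2 ← R2 + 6·R1
  [  1   1  9/10  -3/10 ]
  [  0   0  32/5  -64/5 ]
  [ -4  -4    -3      0 ]
R3 ← R3 + 4·R1
  [ 1  1  9/10  -3/10 ]
  [ 0  0  32/5  -64/5 ]
  [ 0  0   3/5   -6/5 ]
R2 ← 5/32·R2
  [ 1  1  9/10  -3/10 ]
  [ 0  0     1     -2 ]
  [ 0  0   3/5   -6/5 ]
R3 ← R3 − 3/5·R2
  [ 1  1  9/10  -3/10 ]
  [ 0  0     1     -2 ]
  [ 0  0     0      0 ]
R1 ← R1 − 9/10·R2
  [ 1  1  0  3/2 ]
  [ 0  0  1   -2 ]
  [ 0  0  0    0 ]

[[1, 1, 0, 3/2], [0, 0, 1, -2], [0, 0, 0, 0]]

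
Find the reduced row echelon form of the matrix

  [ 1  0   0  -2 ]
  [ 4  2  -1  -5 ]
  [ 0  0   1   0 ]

R2 → R2 − 4·R1
  [ 1  0   0  -2 ]
  [ 0  2  -1   3 ]
  [ 0  0   1   0 ]
R2 → 1/2·R2
  [ 1  0     0   -2 ]
  [ 0  1  -1/2  3/2 ]
  [ 0  0     1    0 ]
R2 → R2 + 1/2·R3
  [ 1  0  0   -2 ]
  [ 0  1  0  3/2 ]
  [ 0  0  1    0 ]

[[1, 0, 0, -2], [0, 1, 0, 3/2], [0, 0, 1, 0]]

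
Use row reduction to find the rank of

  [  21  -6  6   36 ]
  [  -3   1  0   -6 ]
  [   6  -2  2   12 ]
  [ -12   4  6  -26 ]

Multiply r1 by 1/21.
Add 3 times r1 to r2.
Subtract 6 times r1 from r3.
Add 12 times r1 to r4.
Multiply r2 by 7.
Add 2/7 times r2 to r3.
Subtract 4/7 times r2 from r4.
Multiply r3 by 1/2.
Subtract 6 times r3 from r4.
Multiply r4 by -1/2.
Add 6 times r4 to r2.
Subtract 12/7 times r4 from r1.
Subtract 6 times r3 from r2.
Subtract 2/7 times r3 from r1.
Add 2/7 times r2 to r1.
The reduced form has 4 nonzero rows.

rank = 4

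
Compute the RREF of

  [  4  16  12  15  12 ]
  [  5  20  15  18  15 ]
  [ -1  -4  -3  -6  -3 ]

r1 := 1/4·r1
  [  1   4   3  15/4   3 ]
  [  5  20  15    18  15 ]
  [ -1  -4  -3    -6  -3 ]
r2 := r2 − 5·r1
  [  1   4   3  15/4   3 ]
  [  0   0   0  -3/4   0 ]
  [ -1  -4  -3    -6  -3 ]
r3 := r3 + r1
  [ 1  4  3  15/4  3 ]
  [ 0  0  0  -3/4  0 ]
  [ 0  0  0  -9/4  0 ]
r2 := -4/3·r2
  [ 1  4  3  15/4  3 ]
  [ 0  0  0     1  0 ]
  [ 0  0  0  -9/4  0 ]
r3 := r3 + 9/4·r2
  [ 1  4  3  15/4  3 ]
  [ 0  0  0     1  0 ]
  [ 0  0  0     0  0 ]
r1 := r1 − 15/4·r2
  [ 1  4  3  0  3 ]
  [ 0  0  0  1  0 ]
  [ 0  0  0  0  0 ]

[[1, 4, 3, 0, 3], [0, 0, 0, 1, 0], [0, 0, 0, 0, 0]]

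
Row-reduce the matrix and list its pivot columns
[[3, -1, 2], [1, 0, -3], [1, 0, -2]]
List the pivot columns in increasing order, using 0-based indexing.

r1 → 1/3·r1
  [ 1  -1/3  2/3 ]
  [ 1     0   -3 ]
  [ 1     0   -2 ]
r2 → r2 − r1
  [ 1  -1/3    2/3 ]
  [ 0   1/3  -11/3 ]
  [ 1     0     -2 ]
r3 → r3 − r1
  [ 1  -1/3    2/3 ]
  [ 0   1/3  -11/3 ]
  [ 0   1/3   -8/3 ]
r2 → 3·r2
  [ 1  -1/3   2/3 ]
  [ 0     1   -11 ]
  [ 0   1/3  -8/3 ]
r3 → r3 − 1/3·r2
  [ 1  -1/3  2/3 ]
  [ 0     1  -11 ]
  [ 0     0    1 ]
r2 → r2 + 11·r3
  [ 1  -1/3  2/3 ]
  [ 0     1    0 ]
  [ 0     0    1 ]
r1 → r1 − 2/3·r3
  [ 1  -1/3  0 ]
  [ 0     1  0 ]
  [ 0     0  1 ]
r1 → r1 + 1/3·r2
  [ 1  0  0 ]
  [ 0  1  0 ]
  [ 0  0  1 ]
Pivot columns are the columns containing a leading 1.

0, 1, 2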